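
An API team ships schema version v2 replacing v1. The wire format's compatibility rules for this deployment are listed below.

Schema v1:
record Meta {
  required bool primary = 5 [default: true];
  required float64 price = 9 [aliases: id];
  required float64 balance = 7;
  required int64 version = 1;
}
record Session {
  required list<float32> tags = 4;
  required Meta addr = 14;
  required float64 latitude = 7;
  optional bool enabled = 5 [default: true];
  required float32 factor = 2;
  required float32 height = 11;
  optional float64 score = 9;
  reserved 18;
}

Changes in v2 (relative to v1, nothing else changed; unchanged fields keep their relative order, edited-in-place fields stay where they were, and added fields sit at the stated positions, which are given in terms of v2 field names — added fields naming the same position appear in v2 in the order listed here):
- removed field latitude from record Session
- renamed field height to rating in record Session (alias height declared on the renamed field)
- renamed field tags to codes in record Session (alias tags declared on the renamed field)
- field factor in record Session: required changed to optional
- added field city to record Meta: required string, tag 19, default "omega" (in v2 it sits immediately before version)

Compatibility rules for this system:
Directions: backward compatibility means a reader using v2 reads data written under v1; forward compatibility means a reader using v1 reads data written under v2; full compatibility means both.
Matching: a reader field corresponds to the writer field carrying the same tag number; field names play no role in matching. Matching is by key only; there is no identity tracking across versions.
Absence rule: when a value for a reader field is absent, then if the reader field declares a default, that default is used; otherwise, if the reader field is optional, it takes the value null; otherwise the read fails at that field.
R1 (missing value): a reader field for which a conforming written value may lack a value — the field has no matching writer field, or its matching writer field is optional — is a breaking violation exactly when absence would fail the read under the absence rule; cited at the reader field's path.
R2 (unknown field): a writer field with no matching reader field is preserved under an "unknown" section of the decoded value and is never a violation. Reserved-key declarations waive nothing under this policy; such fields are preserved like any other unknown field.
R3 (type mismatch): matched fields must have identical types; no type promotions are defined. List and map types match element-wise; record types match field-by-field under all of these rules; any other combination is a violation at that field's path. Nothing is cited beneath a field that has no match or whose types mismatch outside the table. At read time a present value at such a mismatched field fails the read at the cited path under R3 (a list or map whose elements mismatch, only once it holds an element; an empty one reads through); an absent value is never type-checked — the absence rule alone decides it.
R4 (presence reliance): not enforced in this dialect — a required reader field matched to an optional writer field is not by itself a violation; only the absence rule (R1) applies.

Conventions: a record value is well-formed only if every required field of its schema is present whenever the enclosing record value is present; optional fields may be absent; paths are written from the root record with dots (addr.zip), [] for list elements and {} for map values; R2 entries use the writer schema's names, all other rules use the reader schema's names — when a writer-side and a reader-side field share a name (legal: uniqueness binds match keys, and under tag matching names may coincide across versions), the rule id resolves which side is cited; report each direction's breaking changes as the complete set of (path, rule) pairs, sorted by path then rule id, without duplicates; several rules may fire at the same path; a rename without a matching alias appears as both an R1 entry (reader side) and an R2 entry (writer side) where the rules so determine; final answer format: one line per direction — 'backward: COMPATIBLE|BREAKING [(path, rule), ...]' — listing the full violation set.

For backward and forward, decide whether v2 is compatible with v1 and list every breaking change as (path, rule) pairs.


in Session below, arrows point writer -> reader
backward pass over Session, reader schema v2, writer schema v1:
  list<float32> -> list<float32>, writer required: codes aligns to tags
  Meta -> Meta, writer required: addr aligns to addr
  bool -> bool, writer optional: enabled aligns to enabled
  float32 -> float32, writer required: factor aligns to factor
  float32 -> float32, writer required: rating aligns to height
  float64 -> float64, writer optional: score aligns to score
  writer field latitude has no reader counterpart
  bool -> bool, writer required: addr.primary aligns to addr.primary
  float64 -> float64, writer required: addr.price aligns to addr.price
  float64 -> float64, writer required: addr.balance aligns to addr.balance
  no writer field matches reader addr.city
  int64 -> int64, writer required: addr.version aligns to addr.version
  => backward: COMPATIBLE
forward pass over Session, reader schema v1, writer schema v2:
  list<float32> -> list<float32>, writer required: tags aligns to codes
  Meta -> Meta, writer required: addr aligns to addr
  no writer field matches reader latitude
  bool -> bool, writer optional: enabled aligns to enabled
  float32 -> float32, writer optional: factor aligns to factor
  float32 -> float32, writer required: height aligns to rating
  float64 -> float64, writer optional: score aligns to score
  bool -> bool, writer required: addr.primary aligns to addr.primary
  float64 -> float64, writer required: addr.price aligns to addr.price
  float64 -> float64, writer required: addr.balance aligns to addr.balance
  int64 -> int64, writer required: addr.version aligns to addr.version
  writer field addr.city has no reader counterpart
  R1 fires at factor
  R1 fires at latitude
  => forward: BREAKING (2)

backward: COMPATIBLE []; forward: BREAKING [(factor, R1), (latitude, R1)]


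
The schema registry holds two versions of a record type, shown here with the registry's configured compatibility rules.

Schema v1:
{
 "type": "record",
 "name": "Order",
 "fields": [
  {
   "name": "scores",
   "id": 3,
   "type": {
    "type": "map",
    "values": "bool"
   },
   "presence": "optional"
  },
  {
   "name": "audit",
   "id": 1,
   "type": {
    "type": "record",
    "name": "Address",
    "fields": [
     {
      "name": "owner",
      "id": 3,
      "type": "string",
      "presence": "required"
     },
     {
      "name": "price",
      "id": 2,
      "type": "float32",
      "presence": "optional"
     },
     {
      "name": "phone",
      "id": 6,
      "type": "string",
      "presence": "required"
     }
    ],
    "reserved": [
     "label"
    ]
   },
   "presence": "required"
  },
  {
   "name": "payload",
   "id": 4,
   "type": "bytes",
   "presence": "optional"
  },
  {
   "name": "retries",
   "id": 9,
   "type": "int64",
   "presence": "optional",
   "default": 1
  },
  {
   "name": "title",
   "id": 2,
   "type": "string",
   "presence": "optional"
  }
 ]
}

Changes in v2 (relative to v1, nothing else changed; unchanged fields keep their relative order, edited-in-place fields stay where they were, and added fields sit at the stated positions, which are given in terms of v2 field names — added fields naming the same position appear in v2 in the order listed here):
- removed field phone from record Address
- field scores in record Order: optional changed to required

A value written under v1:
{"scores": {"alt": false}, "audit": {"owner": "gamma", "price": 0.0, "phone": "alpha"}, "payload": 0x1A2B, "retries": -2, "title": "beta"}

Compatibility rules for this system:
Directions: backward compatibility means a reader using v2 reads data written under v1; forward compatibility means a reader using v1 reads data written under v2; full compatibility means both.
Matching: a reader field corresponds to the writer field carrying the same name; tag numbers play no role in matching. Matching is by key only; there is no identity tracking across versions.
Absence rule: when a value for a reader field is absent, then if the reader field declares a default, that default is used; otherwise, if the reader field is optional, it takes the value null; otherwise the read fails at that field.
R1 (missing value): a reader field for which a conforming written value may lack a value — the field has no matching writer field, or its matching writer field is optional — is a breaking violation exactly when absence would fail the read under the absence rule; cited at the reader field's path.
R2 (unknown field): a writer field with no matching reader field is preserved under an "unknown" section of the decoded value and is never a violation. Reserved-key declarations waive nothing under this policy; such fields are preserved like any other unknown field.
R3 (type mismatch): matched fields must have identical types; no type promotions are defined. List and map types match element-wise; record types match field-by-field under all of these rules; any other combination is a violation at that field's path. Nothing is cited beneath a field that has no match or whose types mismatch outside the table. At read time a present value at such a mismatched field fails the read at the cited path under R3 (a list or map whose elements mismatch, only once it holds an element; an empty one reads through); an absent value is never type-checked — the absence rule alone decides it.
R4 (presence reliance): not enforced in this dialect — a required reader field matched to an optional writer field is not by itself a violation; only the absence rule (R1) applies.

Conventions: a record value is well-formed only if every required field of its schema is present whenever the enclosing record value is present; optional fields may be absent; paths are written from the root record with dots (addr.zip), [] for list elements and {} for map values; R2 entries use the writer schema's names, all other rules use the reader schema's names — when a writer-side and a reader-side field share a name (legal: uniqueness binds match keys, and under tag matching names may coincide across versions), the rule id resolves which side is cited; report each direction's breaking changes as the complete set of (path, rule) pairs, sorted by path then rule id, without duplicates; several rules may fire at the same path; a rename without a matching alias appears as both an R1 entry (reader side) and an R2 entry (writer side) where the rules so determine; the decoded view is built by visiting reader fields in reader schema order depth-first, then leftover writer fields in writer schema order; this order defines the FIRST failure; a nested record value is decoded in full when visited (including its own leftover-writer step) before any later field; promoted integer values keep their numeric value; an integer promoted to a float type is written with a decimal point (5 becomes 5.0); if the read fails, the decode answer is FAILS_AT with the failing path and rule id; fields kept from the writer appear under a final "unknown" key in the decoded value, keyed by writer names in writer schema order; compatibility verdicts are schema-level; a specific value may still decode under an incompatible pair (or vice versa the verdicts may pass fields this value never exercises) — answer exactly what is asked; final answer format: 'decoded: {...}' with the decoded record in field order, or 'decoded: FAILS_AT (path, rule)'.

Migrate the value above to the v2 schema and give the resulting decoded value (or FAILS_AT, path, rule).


decoded: {"scores": {"alt": false}, "audit": {"owner": "gamma", "price": 0.0, "unknown": {"phone": "alpha"}}, "payload": 0x1A2B, "retries": -2, "title": "beta"}

in Order below, arrows point writer -> reader
decoding the Order value with the v2 reader:
  scores := {"alt": false}
  audit.owner := "gamma"
  audit.price := 0.0
  writer audit.phone: kept under "unknown"
  payload := 0x1A2B
  retries := -2
  title := "beta"
  => decoded: {"scores": {"alt": false}, "audit": {"owner": "gamma", "price": 0.0, "unknown": {"phone": "alpha"}}, "payload": 0x1A2B, "retries": -2, "title": "beta"}
the other Order changes do not affect what is asked:
  field scores in record Order: optional changed to required -> changes Order's schema-level verdicts only — the decode of this value is the same


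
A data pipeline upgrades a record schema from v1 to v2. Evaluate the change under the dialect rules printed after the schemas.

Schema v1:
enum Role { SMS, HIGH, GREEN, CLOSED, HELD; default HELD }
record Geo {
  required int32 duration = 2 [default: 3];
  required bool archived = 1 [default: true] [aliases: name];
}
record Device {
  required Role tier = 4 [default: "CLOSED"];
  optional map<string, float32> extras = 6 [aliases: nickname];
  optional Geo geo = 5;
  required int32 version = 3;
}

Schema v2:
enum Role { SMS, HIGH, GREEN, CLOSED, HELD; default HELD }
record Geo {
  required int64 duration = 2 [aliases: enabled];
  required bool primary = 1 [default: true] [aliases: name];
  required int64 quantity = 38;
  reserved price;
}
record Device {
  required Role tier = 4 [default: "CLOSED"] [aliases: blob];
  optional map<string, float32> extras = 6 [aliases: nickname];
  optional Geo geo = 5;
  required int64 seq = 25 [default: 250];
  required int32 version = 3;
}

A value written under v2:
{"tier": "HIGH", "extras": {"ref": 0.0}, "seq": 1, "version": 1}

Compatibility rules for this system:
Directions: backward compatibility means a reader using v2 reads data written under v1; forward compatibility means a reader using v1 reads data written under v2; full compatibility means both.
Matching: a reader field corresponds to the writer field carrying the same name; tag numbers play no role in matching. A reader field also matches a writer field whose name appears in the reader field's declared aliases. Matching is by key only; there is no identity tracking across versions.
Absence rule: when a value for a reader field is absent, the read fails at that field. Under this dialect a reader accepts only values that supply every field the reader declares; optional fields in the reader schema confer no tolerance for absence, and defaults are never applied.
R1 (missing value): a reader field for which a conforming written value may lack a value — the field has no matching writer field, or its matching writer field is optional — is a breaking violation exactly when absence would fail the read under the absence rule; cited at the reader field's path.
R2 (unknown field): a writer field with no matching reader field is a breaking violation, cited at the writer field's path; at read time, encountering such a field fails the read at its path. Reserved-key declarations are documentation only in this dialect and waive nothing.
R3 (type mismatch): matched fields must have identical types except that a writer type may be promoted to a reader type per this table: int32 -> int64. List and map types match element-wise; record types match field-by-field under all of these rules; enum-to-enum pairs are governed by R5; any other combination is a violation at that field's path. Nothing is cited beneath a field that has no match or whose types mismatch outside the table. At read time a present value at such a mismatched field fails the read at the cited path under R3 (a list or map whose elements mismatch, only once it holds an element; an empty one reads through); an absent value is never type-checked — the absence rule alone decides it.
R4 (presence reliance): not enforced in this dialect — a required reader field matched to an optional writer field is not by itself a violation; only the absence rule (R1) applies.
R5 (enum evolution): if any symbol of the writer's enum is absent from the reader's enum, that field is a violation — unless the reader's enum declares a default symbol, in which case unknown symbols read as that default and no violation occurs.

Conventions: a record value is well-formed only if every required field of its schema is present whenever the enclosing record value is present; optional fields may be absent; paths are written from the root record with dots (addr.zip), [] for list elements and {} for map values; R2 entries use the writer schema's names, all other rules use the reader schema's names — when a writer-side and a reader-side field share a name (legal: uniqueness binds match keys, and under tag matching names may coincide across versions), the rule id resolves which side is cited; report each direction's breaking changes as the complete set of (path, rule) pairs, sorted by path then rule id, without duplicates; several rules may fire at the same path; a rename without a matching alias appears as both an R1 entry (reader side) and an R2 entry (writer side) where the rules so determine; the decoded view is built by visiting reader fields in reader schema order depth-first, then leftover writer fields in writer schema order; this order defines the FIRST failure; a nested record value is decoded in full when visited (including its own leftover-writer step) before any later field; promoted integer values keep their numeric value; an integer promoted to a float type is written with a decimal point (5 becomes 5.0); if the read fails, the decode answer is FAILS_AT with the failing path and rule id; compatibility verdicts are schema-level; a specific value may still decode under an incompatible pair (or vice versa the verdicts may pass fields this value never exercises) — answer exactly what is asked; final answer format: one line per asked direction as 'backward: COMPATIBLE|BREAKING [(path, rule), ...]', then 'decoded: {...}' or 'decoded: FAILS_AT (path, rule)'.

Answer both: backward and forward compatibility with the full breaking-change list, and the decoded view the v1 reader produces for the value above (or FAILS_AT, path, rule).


backward: BREAKING [(extras, R1), (geo, R1), (geo.archived, R2), (geo.primary, R1), (geo.quantity, R1), (seq, R1)]; forward: BREAKING [(extras, R1), (geo, R1), (geo.archived, R1), (geo.duration, R3), (geo.primary, R2), (geo.quantity, R2), (seq, R2)]; decoded: FAILS_AT (geo, R1)

the writer's type comes first in each Device pair
backward on Device — v2 reading data written by v1:
  Role -> Role, writer required: tier aligns to tier
  map<string, float32> -> map<string, float32>, writer optional: extras aligns to extras
  Geo -> Geo, writer optional: geo aligns to geo
  seq has no writer counterpart
  int32 -> int32, writer required: version aligns to version
  int32 -> int64, writer required: geo.duration aligns to geo.duration
  geo.primary has no writer counterpart
  geo.quantity has no writer counterpart
  writer geo.archived: unknown to reader
  rule R1 violated at extras
  rule R1 violated at geo
  rule R2 violated at geo.archived
  rule R1 violated at geo.primary
  rule R1 violated at geo.quantity
  rule R1 violated at seq
  => backward: BREAKING (6)
forward on Device — v1 reading data written by v2:
  Role -> Role, writer required: tier aligns to tier
  map<string, float32> -> map<string, float32>, writer optional: extras aligns to extras
  Geo -> Geo, writer optional: geo aligns to geo
  int32 -> int32, writer required: version aligns to version
  writer seq: unknown to reader
  int64 -> int32, writer required: geo.duration aligns to geo.duration
  geo.archived has no writer counterpart
  writer geo.primary: unknown to reader
  writer geo.quantity: unknown to reader
  rule R1 violated at extras
  rule R1 violated at geo
  rule R1 violated at geo.archived
  rule R3 violated at geo.duration
  rule R2 violated at geo.primary
  rule R2 violated at geo.quantity
  rule R2 violated at seq
  => forward: BREAKING (7)
decode walk for Device under reader schema v1:
  tier := "HIGH"
  extras := {"ref": 0.0}
  read fails at geo under R1 (no fill)
  => FAILS_AT (geo, R1)


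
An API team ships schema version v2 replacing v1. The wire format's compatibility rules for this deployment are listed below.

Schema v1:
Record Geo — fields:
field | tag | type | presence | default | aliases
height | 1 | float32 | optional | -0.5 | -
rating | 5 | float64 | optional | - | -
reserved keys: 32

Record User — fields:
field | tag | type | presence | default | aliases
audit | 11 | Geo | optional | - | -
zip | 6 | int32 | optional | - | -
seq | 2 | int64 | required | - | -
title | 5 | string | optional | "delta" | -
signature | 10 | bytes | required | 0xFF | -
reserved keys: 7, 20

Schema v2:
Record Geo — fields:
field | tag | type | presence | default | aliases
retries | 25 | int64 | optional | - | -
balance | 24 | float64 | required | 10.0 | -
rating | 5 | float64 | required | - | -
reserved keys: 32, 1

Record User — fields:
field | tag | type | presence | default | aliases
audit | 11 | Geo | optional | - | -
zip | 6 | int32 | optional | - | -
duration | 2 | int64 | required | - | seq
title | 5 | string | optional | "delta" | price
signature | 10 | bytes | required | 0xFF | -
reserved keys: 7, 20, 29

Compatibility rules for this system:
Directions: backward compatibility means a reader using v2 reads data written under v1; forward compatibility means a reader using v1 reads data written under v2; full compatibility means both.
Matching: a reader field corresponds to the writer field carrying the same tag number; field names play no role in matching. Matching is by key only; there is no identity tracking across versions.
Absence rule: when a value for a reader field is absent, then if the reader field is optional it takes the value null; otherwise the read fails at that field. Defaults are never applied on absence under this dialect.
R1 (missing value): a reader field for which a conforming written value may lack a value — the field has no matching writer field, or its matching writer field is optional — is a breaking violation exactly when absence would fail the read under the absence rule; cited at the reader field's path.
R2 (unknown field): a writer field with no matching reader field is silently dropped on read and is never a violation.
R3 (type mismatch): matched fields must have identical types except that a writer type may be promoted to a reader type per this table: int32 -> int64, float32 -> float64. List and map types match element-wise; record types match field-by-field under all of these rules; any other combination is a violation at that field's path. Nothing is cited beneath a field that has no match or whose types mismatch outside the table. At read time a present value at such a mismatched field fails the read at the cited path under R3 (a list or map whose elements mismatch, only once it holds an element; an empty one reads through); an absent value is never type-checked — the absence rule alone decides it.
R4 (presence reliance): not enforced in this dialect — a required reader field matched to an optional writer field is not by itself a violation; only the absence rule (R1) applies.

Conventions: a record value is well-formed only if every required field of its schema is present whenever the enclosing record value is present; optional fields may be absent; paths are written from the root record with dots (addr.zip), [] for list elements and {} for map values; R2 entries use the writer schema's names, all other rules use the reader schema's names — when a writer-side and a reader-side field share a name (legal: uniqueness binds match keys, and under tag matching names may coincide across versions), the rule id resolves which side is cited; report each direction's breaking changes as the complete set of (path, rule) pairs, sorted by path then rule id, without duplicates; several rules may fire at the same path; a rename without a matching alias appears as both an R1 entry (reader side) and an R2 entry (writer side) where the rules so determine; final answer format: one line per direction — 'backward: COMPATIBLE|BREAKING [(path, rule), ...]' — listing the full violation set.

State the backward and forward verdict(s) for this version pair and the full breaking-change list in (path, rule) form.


backward: BREAKING [(audit.balance, R1), (audit.rating, R1)]; forward: COMPATIBLE []

in User below, arrows point writer -> reader
backward pass over User, reader schema v2, writer schema v1:
  audit: paired with writer audit (Geo -> Geo; writer optional)
  zip: paired with writer zip (int32 -> int32; writer optional)
  duration: paired with writer seq (int64 -> int64; writer required)
  title: paired with writer title (string -> string; writer optional)
  signature: paired with writer signature (bytes -> bytes; writer required)
  no writer field matches reader audit.retries
  no writer field matches reader audit.balance
  audit.rating: paired with writer audit.rating (float64 -> float64; writer optional)
  writer field audit.height has no reader counterpart
  rule R1 violated at audit.balance
  rule R1 violated at audit.rating
  => 2 violation(s): backward is BREAKING for User
forward pass over User, reader schema v1, writer schema v2:
  audit: paired with writer audit (Geo -> Geo; writer optional)
  zip: paired with writer zip (int32 -> int32; writer optional)
  seq: paired with writer duration (int64 -> int64; writer required)
  title: paired with writer title (string -> string; writer optional)
  signature: paired with writer signature (bytes -> bytes; writer required)
  no writer field matches reader audit.height
  audit.rating: paired with writer audit.rating (float64 -> float64; writer required)
  writer field audit.retries has no reader counterpart
  writer field audit.balance has no reader counterpart
  nothing fires on User: forward is COMPATIBLE


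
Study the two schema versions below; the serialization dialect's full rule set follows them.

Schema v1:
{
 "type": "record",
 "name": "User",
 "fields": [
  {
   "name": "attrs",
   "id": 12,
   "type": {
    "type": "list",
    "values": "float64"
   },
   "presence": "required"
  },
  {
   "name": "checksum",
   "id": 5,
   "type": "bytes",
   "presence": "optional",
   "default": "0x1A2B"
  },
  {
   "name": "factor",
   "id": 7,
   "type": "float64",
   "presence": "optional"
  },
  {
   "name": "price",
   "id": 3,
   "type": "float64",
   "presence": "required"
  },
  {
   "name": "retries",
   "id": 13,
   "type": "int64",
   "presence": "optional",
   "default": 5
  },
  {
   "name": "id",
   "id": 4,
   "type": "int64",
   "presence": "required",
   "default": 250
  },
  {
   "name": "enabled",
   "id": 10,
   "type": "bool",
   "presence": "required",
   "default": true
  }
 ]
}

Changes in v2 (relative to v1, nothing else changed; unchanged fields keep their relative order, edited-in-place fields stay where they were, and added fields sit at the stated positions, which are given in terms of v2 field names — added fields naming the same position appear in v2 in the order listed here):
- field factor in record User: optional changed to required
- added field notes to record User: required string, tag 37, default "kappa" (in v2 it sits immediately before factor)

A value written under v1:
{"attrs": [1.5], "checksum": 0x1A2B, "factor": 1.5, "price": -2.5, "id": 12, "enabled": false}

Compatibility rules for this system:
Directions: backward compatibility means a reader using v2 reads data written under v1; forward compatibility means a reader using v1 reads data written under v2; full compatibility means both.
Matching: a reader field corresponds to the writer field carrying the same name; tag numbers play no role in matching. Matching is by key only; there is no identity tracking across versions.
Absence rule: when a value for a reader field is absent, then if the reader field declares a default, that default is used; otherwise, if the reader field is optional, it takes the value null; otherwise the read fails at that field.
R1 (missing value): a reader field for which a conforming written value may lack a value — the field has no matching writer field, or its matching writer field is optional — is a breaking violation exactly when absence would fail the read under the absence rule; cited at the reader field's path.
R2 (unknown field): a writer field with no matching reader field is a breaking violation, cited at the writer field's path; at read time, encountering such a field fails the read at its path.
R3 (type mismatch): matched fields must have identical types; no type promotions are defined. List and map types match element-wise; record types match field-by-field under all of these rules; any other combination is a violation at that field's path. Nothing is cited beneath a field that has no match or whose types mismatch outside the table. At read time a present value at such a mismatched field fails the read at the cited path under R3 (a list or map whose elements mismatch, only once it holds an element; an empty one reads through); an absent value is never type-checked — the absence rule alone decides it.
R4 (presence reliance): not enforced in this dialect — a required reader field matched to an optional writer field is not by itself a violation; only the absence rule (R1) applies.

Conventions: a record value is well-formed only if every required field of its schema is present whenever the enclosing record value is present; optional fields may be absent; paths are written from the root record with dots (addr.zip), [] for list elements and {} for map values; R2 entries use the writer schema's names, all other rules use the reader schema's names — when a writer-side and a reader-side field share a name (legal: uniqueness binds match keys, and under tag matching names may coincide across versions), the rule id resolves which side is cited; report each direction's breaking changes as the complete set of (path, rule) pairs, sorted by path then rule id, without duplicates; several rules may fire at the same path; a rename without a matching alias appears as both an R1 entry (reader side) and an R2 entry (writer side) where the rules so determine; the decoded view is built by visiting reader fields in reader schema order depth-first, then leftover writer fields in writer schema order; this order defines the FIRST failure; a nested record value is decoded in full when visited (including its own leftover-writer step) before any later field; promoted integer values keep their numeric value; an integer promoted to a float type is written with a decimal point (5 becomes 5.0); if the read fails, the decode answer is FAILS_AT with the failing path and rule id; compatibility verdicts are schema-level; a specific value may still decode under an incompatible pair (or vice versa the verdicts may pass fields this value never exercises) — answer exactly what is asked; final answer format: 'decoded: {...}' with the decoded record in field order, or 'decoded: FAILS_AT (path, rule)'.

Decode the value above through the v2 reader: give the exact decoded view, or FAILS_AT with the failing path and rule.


in User below, arrows point writer -> reader
decode (reader v2):
  attrs := [1.5]
  checksum := 0x1A2B
  notes := "kappa" (absent -> default)
  factor := 1.5
  price := -2.5
  retries := 5 (absent -> default)
  id := 12
  enabled := false
  => decoded: {"attrs": [1.5], "checksum": 0x1A2B, "notes": "kappa", "factor": 1.5, "price": -2.5, "retries": 5, "id": 12, "enabled": false}
the other User changes do not affect what is asked:
  field factor in record User: optional changed to required -> affects the rule determinations only; this particular User value decodes identically

decoded: {"attrs": [1.5], "checksum": 0x1A2B, "notes": "kappa", "factor": 1.5, "price": -2.5, "retries": 5, "id": 12, "enabled": false}


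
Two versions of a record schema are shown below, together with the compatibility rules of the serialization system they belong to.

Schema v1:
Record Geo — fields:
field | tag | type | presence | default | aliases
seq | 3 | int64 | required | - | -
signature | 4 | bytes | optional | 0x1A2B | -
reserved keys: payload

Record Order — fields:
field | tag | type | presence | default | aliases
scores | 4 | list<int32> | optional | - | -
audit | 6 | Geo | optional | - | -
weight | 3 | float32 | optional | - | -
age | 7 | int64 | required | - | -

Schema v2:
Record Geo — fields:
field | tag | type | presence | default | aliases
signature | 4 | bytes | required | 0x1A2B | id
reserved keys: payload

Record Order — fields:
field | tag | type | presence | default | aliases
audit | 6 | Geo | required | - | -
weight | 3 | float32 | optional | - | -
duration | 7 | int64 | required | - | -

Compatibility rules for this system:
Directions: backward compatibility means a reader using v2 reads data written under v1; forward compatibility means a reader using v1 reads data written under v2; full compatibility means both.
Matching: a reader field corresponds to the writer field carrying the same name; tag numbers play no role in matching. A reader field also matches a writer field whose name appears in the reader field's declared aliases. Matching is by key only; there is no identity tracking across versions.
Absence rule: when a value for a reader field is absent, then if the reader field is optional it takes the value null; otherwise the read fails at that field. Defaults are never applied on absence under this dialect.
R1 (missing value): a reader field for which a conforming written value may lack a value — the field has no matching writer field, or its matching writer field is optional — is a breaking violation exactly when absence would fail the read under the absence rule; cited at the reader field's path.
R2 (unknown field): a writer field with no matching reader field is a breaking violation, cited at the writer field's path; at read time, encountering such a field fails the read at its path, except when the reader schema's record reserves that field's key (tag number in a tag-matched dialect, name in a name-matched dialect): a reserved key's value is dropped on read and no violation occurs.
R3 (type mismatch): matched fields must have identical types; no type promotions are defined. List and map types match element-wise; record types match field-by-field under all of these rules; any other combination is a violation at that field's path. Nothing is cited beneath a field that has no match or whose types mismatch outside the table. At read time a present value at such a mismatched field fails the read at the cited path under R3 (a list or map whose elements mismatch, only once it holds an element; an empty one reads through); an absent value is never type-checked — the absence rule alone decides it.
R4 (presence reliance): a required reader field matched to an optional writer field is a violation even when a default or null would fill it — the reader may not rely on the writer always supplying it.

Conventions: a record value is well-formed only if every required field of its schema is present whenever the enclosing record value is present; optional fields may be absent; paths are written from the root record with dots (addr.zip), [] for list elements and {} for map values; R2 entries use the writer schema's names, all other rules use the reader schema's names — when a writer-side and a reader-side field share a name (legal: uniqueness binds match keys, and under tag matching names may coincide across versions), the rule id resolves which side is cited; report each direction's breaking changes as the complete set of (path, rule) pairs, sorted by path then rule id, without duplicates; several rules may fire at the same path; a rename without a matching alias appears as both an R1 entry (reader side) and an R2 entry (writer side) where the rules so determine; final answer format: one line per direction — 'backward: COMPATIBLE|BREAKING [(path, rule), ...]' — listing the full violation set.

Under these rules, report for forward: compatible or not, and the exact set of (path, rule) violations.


forward: BREAKING [(age, R1), (audit.seq, R1), (duration, R2)]

the writer's type comes first in each Order pair
forward analysis of Order with v1 as reader and v2 as writer:
  scores has no writer counterpart
  audit: Geo -> Geo, writer required; from audit
  weight: float32 -> float32, writer optional; from weight
  age has no writer counterpart
  writer field duration has no reader counterpart
  audit.seq has no writer counterpart
  audit.signature: bytes -> bytes, writer required; from audit.signature
  R1 fires at age
  R1 fires at audit.seq
  R2 fires at duration
  => 3 violation(s): forward is BREAKING for Order
checking off the Order differences that do not matter here:
  field signature in record Geo: optional changed to required -> fires only in the backward direction of Order, which is not asked here
  field audit in record Order: optional changed to required -> fires only in the backward direction of Order, which is not asked here
  removed field scores from record Order -> fires only in the backward direction of Order, which is not asked here


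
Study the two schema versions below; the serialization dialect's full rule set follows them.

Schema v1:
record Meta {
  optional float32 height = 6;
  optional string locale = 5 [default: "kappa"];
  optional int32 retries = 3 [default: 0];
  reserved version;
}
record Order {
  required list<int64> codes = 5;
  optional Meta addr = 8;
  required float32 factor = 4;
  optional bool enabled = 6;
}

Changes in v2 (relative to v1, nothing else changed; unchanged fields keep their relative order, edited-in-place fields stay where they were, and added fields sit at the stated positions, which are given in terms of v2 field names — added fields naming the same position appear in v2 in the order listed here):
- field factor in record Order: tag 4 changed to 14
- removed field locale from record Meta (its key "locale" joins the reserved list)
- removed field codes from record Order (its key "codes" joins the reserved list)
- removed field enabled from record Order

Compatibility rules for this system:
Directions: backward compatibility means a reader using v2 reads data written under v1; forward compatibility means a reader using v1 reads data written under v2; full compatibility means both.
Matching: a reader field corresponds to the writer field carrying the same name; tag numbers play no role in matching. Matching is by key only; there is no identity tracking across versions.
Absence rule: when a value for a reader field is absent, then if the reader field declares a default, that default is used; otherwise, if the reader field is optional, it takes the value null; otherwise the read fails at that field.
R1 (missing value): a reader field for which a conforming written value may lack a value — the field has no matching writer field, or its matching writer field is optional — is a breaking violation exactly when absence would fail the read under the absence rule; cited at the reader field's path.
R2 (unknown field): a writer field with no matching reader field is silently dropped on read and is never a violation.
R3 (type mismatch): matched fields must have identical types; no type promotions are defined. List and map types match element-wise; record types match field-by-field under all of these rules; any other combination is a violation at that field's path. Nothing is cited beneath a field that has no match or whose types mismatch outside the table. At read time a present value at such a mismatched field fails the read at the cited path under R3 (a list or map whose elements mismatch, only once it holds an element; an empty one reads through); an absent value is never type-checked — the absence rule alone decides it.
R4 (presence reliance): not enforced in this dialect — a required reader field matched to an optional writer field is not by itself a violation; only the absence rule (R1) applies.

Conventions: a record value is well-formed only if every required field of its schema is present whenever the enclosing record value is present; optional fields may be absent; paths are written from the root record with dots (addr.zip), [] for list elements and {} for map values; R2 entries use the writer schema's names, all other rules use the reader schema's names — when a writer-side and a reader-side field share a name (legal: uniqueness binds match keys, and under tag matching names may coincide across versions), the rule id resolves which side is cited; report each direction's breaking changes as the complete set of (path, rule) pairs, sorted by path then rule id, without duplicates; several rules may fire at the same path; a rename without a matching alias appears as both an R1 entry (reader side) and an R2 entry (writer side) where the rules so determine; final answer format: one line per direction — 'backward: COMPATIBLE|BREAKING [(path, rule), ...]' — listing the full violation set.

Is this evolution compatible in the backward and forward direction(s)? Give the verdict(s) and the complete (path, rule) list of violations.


backward: COMPATIBLE []; forward: BREAKING [(codes, R1)]

arrows below run writer -> reader for Order
backward pass over Order, reader schema v2, writer schema v1:
  addr <- addr (Meta -> Meta, writer optional)
  factor <- factor (float32 -> float32, writer required)
  codes (writer side), unknown to reader
  enabled (writer side), unknown to reader
  addr.height <- addr.height (float32 -> float32, writer optional)
  addr.retries <- addr.retries (int32 -> int32, writer optional)
  addr.locale (writer side), unknown to reader
  => backward: COMPATIBLE
forward pass over Order, reader schema v1, writer schema v2:
  codes: no writer-side match
  addr <- addr (Meta -> Meta, writer optional)
  factor <- factor (float32 -> float32, writer required)
  enabled: no writer-side match
  addr.height <- addr.height (float32 -> float32, writer optional)
  addr.locale: no writer-side match
  addr.retries <- addr.retries (int32 -> int32, writer optional)
  breaking: (codes, R1)
  => forward: BREAKING (1)
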